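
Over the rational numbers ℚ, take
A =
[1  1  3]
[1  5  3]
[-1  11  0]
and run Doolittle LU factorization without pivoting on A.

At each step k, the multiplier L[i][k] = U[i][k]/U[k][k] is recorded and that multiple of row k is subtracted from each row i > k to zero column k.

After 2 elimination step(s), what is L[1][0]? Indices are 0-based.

L[1][0] = 1

k=0: U[0][0]=1
  eliminate (1,0): mult=1, new row 1: (0, 4, 0); set L[1][0]=1
  eliminate (2,0): mult=-1, new row 2: (0, 12, 3); set L[2][0]=-1
k=1: U[1][1]=4
  eliminate (2,1): mult=3, new row 2: (0, 0, 3); set L[2][1]=3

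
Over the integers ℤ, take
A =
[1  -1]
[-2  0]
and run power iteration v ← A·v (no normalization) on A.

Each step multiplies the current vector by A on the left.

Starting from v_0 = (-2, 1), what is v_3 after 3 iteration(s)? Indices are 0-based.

v_3 = (-13, 14)

v_0 = (-2, 1).
v_1 = A·v_0 = (-3, 4).
v_2 = A·v_1 = (-7, 6).
v_3 = A·v_2 = (-13, 14).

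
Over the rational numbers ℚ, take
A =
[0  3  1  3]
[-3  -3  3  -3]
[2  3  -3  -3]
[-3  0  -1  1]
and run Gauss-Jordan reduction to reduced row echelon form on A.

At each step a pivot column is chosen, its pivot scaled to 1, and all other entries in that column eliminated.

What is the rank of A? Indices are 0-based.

step 1: exchange rows 0,1
step 1: normalize row 0 (÷-3) = (1, 1, -1, 1)
  row 2: subtract 2×row0 = (0, 1, -1, -5)
  row 3: subtract -3×row0 = (0, 3, -4, 4)
step 2: normalize row 1 (÷3) = (0, 1, 1/3, 1)
  row 0: subtract 1×row1 = (1, 0, -4/3, 0)
  row 2: subtract 1×row1 = (0, 0, -4/3, -6)
  row 3: subtract 3×row1 = (0, 0, -5, 1)
step 3: normalize row 2 (÷-4/3) = (0, 0, 1, 9/2)
  row 0: subtract -4/3×row2 = (1, 0, 0, 6)
  row 1: subtract 1/3×row2 = (0, 1, 0, -1/2)
  row 3: subtract -5×row2 = (0, 0, 0, 47/2)
step 4: normalize row 3 (÷47/2) = (0, 0, 0, 1)
  row 0: subtract 6×row3 = (1, 0, 0, 0)
  row 1: subtract -1/2×row3 = (0, 1, 0, 0)
  row 2: subtract 9/2×row3 = (0, 0, 1, 0)

rank = 4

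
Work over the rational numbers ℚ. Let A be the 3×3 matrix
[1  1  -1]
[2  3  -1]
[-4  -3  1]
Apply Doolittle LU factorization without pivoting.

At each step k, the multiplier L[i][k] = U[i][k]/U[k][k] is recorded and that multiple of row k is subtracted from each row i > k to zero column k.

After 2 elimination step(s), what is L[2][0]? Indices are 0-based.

Step 1: pivot at (0,0) is 1.
  row1 ← row1 − (2)·row0  ⇒  L[1][0]=2, U row1=(0, 1, 1)
  row2 ← row2 − (-4)·row0  ⇒  L[2][0]=-4, U row2=(0, 1, -3)
Step 2: pivot at (1,1) is 1.
  row2 ← row2 − (1)·row1  ⇒  L[2][1]=1, U row2=(0, 0, -4)

L[2][0] = -4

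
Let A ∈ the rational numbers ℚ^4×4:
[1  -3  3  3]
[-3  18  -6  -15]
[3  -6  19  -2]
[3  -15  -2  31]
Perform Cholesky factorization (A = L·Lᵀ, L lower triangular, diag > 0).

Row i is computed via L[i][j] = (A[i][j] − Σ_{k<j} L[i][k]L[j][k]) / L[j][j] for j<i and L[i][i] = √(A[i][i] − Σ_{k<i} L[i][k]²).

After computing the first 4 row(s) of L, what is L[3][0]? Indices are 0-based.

L[3][0] = 3

Step 1: L[0][0] = √(1) = 1.
  L[1][0] = (-3) / L[0][0] = -3.
Step 2: L[1][1] = √(9) = 3.
  L[2][0] = (3) / L[0][0] = 3.
  L[2][1] = (3) / L[1][1] = 1.
Step 3: L[2][2] = √(9) = 3.
  L[3][0] = (3) / L[0][0] = 3.
  L[3][1] = (-6) / L[1][1] = -2.
  L[3][2] = (-9) / L[2][2] = -3.
Step 4: L[3][3] = √(9) = 3.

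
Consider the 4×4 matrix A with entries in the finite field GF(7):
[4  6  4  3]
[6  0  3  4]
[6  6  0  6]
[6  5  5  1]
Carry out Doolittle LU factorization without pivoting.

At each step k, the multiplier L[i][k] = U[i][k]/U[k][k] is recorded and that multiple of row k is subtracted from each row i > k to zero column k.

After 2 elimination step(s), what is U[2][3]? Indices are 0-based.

Step 1: pivot at (0,0) is 4.
  row1 ← row1 − (5)·row0  ⇒  L[1][0]=5, U row1=(0, 5, 4, 3)
  row2 ← row2 − (5)·row0  ⇒  L[2][0]=5, U row2=(0, 4, 1, 5)
  row3 ← row3 − (5)·row0  ⇒  L[3][0]=5, U row3=(0, 3, 6, 0)
Step 2: pivot at (1,1) is 5.
  row2 ← row2 − (5)·row1  ⇒  L[2][1]=5, U row2=(0, 0, 2, 4)
  row3 ← row3 − (2)·row1  ⇒  L[3][1]=2, U row3=(0, 0, 5, 1)

U[2][3] = 4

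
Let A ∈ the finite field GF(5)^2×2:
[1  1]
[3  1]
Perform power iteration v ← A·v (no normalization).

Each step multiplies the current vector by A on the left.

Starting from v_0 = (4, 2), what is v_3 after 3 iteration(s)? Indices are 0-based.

v_3 = (2, 2)

v_0 = (4, 2).
v_1 = A·v_0 = (1, 4).
v_2 = A·v_1 = (0, 2).
v_3 = A·v_2 = (2, 2).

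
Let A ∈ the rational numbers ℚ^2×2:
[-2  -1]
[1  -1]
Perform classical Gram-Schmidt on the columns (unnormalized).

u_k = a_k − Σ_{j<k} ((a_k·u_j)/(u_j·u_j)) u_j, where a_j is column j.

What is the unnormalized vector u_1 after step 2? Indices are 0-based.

u_1 = (-3/5, -6/5)

Step 1: u_0 = a_0 = (-2, 1).
Step 2: u_1 = a_1 − (1/5)·u_0 = (-3/5, -6/5).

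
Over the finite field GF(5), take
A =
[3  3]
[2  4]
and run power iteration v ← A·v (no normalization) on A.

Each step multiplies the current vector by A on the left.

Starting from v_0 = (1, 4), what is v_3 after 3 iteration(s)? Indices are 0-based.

v_0 = (1, 4).
v_1 = A·v_0 = (0, 3).
v_2 = A·v_1 = (4, 2).
v_3 = A·v_2 = (3, 1).

v_3 = (3, 1)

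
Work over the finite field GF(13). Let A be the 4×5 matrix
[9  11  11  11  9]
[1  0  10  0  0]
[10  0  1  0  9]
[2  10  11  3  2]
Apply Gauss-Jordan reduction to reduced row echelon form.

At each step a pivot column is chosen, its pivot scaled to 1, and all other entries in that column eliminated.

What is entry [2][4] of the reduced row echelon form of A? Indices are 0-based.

step 1: normalize row 0 (÷9) = (1, 7, 7, 7, 1)
  row 1: subtract 1×row0 = (0, 6, 3, 6, 12)
  row 2: subtract 10×row0 = (0, 8, 9, 8, 12)
  row 3: subtract 2×row0 = (0, 9, 10, 2, 0)
step 2: normalize row 1 (÷6) = (0, 1, 7, 1, 2)
  row 0: subtract 7×row1 = (1, 0, 10, 0, 0)
  row 2: subtract 8×row1 = (0, 0, 5, 0, 9)
  row 3: subtract 9×row1 = (0, 0, 12, 6, 8)
step 3: normalize row 2 (÷5) = (0, 0, 1, 0, 7)
  row 0: subtract 10×row2 = (1, 0, 0, 0, 8)
  row 1: subtract 7×row2 = (0, 1, 0, 1, 5)
  row 3: subtract 12×row2 = (0, 0, 0, 6, 2)
step 4: normalize row 3 (÷6) = (0, 0, 0, 1, 9)
  row 1: subtract 1×row3 = (0, 1, 0, 0, 9)

M[2][4] = 7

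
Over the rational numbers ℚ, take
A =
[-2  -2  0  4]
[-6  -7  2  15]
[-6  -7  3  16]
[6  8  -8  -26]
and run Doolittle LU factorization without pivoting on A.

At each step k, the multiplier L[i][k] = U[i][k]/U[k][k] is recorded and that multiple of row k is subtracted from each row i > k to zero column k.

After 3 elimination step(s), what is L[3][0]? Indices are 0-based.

L[3][0] = -3

[col 0] pivot -2
  R1 -= 3*R0 → (0, -1, 2, 3)  (L[1][0] := 3)
  R2 -= 3*R0 → (0, -1, 3, 4)  (L[2][0] := 3)
  R3 -= -3*R0 → (0, 2, -8, -14)  (L[3][0] := -3)
[col 1] pivot -1
  R2 -= 1*R1 → (0, 0, 1, 1)  (L[2][1] := 1)
  R3 -= -2*R1 → (0, 0, -4, -8)  (L[3][1] := -2)
[col 2] pivot 1
  R3 -= -4*R2 → (0, 0, 0, -4)  (L[3][2] := -4)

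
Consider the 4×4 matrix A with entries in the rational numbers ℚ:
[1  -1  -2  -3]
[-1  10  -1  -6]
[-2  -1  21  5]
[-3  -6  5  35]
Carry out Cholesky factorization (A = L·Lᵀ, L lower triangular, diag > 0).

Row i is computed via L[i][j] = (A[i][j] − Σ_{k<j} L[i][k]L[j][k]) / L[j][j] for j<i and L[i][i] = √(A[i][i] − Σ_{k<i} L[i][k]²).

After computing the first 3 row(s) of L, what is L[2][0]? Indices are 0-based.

L[2][0] = -2

Step 1: L[0][0] = √(1) = 1.
  L[1][0] = (-1) / L[0][0] = -1.
Step 2: L[1][1] = √(9) = 3.
  L[2][0] = (-2) / L[0][0] = -2.
  L[2][1] = (-3) / L[1][1] = -1.
Step 3: L[2][2] = √(16) = 4.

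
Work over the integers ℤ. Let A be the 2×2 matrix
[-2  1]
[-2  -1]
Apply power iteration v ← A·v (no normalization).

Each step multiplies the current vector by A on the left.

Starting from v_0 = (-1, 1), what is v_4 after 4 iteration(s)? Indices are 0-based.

v_4 = (11, -23)

v_0 = (-1, 1).
v_1 = A·v_0 = (3, 1).
v_2 = A·v_1 = (-5, -7).
v_3 = A·v_2 = (3, 17).
v_4 = A·v_3 = (11, -23).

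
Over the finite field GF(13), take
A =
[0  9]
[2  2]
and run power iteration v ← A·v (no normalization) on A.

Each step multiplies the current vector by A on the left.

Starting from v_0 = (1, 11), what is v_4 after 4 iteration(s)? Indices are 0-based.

v_4 = (9, 10)

v_0 = (1, 11).
v_1 = A·v_0 = (8, 11).
v_2 = A·v_1 = (8, 12).
v_3 = A·v_2 = (4, 1).
v_4 = A·v_3 = (9, 10).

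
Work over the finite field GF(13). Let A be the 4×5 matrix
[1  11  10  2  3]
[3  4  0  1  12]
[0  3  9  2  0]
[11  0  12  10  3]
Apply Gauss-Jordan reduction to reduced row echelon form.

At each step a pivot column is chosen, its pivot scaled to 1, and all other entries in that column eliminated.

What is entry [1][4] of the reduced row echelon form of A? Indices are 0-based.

M[1][4] = 3

step 1: normalize row 0 (÷1) = (1, 11, 10, 2, 3)
  row 1: subtract 3×row0 = (0, 10, 9, 8, 3)
  row 3: subtract 11×row0 = (0, 9, 6, 1, 9)
step 2: normalize row 1 (÷10) = (0, 1, 10, 6, 12)
  row 0: subtract 11×row1 = (1, 0, 4, 1, 1)
  row 2: subtract 3×row1 = (0, 0, 5, 10, 3)
  row 3: subtract 9×row1 = (0, 0, 7, 12, 5)
step 3: normalize row 2 (÷5) = (0, 0, 1, 2, 11)
  row 0: subtract 4×row2 = (1, 0, 0, 6, 9)
  row 1: subtract 10×row2 = (0, 1, 0, 12, 6)
  row 3: subtract 7×row2 = (0, 0, 0, 11, 6)
step 4: normalize row 3 (÷11) = (0, 0, 0, 1, 10)
  row 0: subtract 6×row3 = (1, 0, 0, 0, 1)
  row 1: subtract 12×row3 = (0, 1, 0, 0, 3)
  row 2: subtract 2×row3 = (0, 0, 1, 0, 4)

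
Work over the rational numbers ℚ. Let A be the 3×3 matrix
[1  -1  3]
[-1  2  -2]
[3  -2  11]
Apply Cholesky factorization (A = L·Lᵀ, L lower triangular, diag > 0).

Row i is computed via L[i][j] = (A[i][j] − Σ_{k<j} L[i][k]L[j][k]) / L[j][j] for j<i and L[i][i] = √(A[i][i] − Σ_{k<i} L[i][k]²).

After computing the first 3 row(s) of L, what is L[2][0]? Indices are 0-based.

Step 1: L[0][0] = √(1) = 1.
  L[1][0] = (-1) / L[0][0] = -1.
Step 2: L[1][1] = √(1) = 1.
  L[2][0] = (3) / L[0][0] = 3.
  L[2][1] = (1) / L[1][1] = 1.
Step 3: L[2][2] = √(1) = 1.

L[2][0] = 3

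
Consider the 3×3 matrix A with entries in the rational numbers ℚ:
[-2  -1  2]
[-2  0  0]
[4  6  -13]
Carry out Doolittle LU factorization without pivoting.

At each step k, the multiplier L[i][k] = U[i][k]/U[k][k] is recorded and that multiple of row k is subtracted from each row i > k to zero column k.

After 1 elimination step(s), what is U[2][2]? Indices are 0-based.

U[2][2] = -9

Step 1: pivot at (0,0) is -2.
  row1 ← row1 − (1)·row0  ⇒  L[1][0]=1, U row1=(0, 1, -2)
  row2 ← row2 − (-2)·row0  ⇒  L[2][0]=-2, U row2=(0, 4, -9)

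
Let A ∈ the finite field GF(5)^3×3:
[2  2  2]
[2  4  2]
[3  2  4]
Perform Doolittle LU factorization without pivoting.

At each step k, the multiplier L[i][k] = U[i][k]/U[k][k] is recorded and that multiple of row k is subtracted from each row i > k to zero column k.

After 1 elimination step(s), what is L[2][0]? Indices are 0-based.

L[2][0] = 4

[col 0] pivot 2
  R1 -= 1*R0 → (0, 2, 0)  (L[1][0] := 1)
  R2 -= 4*R0 → (0, 4, 1)  (L[2][0] := 4)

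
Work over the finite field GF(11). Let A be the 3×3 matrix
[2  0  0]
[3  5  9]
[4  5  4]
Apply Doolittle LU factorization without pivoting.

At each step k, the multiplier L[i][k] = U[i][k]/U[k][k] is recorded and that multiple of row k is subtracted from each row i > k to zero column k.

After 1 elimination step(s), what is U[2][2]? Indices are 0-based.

U[2][2] = 4

[col 0] pivot 2
  R1 -= 7*R0 → (0, 5, 9)  (L[1][0] := 7)
  R2 -= 2*R0 → (0, 5, 4)  (L[2][0] := 2)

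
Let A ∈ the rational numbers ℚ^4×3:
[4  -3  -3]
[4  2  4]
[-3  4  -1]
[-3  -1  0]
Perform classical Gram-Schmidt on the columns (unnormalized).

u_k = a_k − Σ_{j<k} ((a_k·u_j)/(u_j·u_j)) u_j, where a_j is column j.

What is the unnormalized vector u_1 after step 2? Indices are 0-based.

Step 1: u_0 = a_0 = (4, 4, -3, -3).
Step 2: u_1 = a_1 − (-13/50)·u_0 = (-49/25, 76/25, 161/50, -89/50).

u_1 = (-49/25, 76/25, 161/50, -89/50)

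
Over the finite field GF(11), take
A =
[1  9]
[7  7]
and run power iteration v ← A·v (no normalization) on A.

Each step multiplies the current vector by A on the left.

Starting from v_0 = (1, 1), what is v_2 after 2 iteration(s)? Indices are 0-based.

v_2 = (4, 3)

v_0 = (1, 1).
v_1 = A·v_0 = (10, 3).
v_2 = A·v_1 = (4, 3).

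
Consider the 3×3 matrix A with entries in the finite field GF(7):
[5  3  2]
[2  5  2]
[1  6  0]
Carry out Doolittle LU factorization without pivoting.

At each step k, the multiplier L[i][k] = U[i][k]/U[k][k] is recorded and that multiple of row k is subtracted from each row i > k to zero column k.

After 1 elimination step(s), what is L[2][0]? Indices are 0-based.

Step 1: pivot at (0,0) is 5.
  row1 ← row1 − (6)·row0  ⇒  L[1][0]=6, U row1=(0, 1, 4)
  row2 ← row2 − (3)·row0  ⇒  L[2][0]=3, U row2=(0, 4, 1)

L[2][0] = 3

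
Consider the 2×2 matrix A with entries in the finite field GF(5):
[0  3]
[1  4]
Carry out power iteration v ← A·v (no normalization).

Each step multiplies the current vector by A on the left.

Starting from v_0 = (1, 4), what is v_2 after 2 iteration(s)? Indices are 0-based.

v_0 = (1, 4).
v_1 = A·v_0 = (2, 2).
v_2 = A·v_1 = (1, 0).

v_2 = (1, 0)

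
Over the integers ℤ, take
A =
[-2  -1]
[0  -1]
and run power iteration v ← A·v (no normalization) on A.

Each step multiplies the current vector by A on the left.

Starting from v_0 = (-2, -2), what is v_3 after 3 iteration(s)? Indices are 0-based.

v_3 = (30, 2)

v_0 = (-2, -2).
v_1 = A·v_0 = (6, 2).
v_2 = A·v_1 = (-14, -2).
v_3 = A·v_2 = (30, 2).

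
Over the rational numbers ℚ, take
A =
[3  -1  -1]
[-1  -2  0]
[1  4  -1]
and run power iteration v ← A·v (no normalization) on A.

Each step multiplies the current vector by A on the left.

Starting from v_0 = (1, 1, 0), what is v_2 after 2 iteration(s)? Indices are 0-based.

v_2 = (4, 4, -15)

v_0 = (1, 1, 0).
v_1 = A·v_0 = (2, -3, 5).
v_2 = A·v_1 = (4, 4, -15).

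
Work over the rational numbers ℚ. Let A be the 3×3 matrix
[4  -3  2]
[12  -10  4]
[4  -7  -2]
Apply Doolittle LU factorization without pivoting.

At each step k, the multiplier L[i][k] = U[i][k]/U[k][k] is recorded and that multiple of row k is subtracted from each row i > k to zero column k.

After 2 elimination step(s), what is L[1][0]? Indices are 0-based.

L[1][0] = 3

[col 0] pivot 4
  R1 -= 3*R0 → (0, -1, -2)  (L[1][0] := 3)
  R2 -= 1*R0 → (0, -4, -4)  (L[2][0] := 1)
[col 1] pivot -1
  R2 -= 4*R1 → (0, 0, 4)  (L[2][1] := 4)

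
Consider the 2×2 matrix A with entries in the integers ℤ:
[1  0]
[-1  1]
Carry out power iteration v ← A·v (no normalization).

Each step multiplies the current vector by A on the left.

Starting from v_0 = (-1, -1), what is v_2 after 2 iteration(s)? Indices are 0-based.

v_0 = (-1, -1).
v_1 = A·v_0 = (-1, 0).
v_2 = A·v_1 = (-1, 1).

v_2 = (-1, 1)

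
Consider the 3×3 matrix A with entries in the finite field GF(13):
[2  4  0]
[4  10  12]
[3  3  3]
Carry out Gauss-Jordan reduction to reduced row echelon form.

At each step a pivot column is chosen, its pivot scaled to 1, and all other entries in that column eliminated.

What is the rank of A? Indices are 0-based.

pivot(0,0)=2: scale R0 → (1, 2, 0)
  clear (1,0): R1 −= (4)R0 → (0, 2, 12)
  clear (2,0): R2 −= (3)R0 → (0, 10, 3)
pivot(1,1)=2: scale R1 → (0, 1, 6)
  clear (0,1): R0 −= (2)R1 → (1, 0, 1)
  clear (2,1): R2 −= (10)R1 → (0, 0, 8)
pivot(2,2)=8: scale R2 → (0, 0, 1)
  clear (0,2): R0 −= (1)R2 → (1, 0, 0)
  clear (1,2): R1 −= (6)R2 → (0, 1, 0)

rank = 3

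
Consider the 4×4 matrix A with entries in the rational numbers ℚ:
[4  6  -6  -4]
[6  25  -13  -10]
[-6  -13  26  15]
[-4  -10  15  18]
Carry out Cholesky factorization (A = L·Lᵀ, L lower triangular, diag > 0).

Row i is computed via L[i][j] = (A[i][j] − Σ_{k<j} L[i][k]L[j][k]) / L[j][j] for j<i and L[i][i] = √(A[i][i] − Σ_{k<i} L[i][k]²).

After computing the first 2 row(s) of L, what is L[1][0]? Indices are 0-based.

L[1][0] = 3

Step 1: L[0][0] = √(4) = 2.
  L[1][0] = (6) / L[0][0] = 3.
Step 2: L[1][1] = √(16) = 4.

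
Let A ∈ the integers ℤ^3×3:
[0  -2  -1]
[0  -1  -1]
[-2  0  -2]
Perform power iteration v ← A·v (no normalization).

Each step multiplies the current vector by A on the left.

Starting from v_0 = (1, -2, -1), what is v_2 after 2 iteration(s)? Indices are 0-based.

v_2 = (-6, -3, -10)

v_0 = (1, -2, -1).
v_1 = A·v_0 = (5, 3, 0).
v_2 = A·v_1 = (-6, -3, -10).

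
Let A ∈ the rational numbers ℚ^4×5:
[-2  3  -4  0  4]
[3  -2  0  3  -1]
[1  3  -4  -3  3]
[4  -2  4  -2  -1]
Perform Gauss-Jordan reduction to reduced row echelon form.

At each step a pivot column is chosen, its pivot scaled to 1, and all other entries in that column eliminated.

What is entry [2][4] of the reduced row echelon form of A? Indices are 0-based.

M[2][4] = 47/36

[1] R0 /= -2  ⇒  (1, -3/2, 2, 0, -2)
     R1 -= 3·R0  ⇒  (0, 5/2, -6, 3, 5)
     R2 -= 1·R0  ⇒  (0, 9/2, -6, -3, 5)
     R3 -= 4·R0  ⇒  (0, 4, -4, -2, 7)
[2] R1 /= 5/2  ⇒  (0, 1, -12/5, 6/5, 2)
     R0 -= -3/2·R1  ⇒  (1, 0, -8/5, 9/5, 1)
     R2 -= 9/2·R1  ⇒  (0, 0, 24/5, -42/5, -4)
     R3 -= 4·R1  ⇒  (0, 0, 28/5, -34/5, -1)
[3] R2 /= 24/5  ⇒  (0, 0, 1, -7/4, -5/6)
     R0 -= -8/5·R2  ⇒  (1, 0, 0, -1, -1/3)
     R1 -= -12/5·R2  ⇒  (0, 1, 0, -3, 0)
     R3 -= 28/5·R2  ⇒  (0, 0, 0, 3, 11/3)
[4] R3 /= 3  ⇒  (0, 0, 0, 1, 11/9)
     R0 -= -1·R3  ⇒  (1, 0, 0, 0, 8/9)
     R1 -= -3·R3  ⇒  (0, 1, 0, 0, 11/3)
     R2 -= -7/4·R3  ⇒  (0, 0, 1, 0, 47/36)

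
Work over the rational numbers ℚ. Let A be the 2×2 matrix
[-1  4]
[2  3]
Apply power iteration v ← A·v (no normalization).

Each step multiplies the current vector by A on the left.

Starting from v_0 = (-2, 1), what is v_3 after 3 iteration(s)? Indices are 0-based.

v_3 = (46, 7)

v_0 = (-2, 1).
v_1 = A·v_0 = (6, -1).
v_2 = A·v_1 = (-10, 9).
v_3 = A·v_2 = (46, 7).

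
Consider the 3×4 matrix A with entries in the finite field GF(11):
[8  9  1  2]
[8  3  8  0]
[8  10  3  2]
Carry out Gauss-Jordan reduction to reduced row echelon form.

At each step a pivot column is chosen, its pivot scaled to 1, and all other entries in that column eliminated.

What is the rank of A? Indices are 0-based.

rank = 3

pivot(0,0)=8: scale R0 → (1, 8, 7, 3)
  clear (1,0): R1 −= (8)R0 → (0, 5, 7, 9)
  clear (2,0): R2 −= (8)R0 → (0, 1, 2, 0)
pivot(1,1)=5: scale R1 → (0, 1, 8, 4)
  clear (0,1): R0 −= (8)R1 → (1, 0, 9, 4)
  clear (2,1): R2 −= (1)R1 → (0, 0, 5, 7)
pivot(2,2)=5: scale R2 → (0, 0, 1, 8)
  clear (0,2): R0 −= (9)R2 → (1, 0, 0, 9)
  clear (1,2): R1 −= (8)R2 → (0, 1, 0, 6)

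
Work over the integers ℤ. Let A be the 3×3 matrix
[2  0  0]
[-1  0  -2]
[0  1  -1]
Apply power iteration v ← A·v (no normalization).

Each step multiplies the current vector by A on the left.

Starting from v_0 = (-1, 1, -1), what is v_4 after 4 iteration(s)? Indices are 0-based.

v_4 = (-16, 14, 5)

v_0 = (-1, 1, -1).
v_1 = A·v_0 = (-2, 3, 2).
v_2 = A·v_1 = (-4, -2, 1).
v_3 = A·v_2 = (-8, 2, -3).
v_4 = A·v_3 = (-16, 14, 5).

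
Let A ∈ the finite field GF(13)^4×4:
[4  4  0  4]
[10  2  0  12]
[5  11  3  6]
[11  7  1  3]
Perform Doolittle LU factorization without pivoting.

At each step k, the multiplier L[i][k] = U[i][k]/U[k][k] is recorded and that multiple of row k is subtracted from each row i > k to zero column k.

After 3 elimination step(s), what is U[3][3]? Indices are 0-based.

[col 0] pivot 4
  R1 -= 9*R0 → (0, 5, 0, 2)  (L[1][0] := 9)
  R2 -= 11*R0 → (0, 6, 3, 1)  (L[2][0] := 11)
  R3 -= 6*R0 → (0, 9, 1, 5)  (L[3][0] := 6)
[col 1] pivot 5
  R2 -= 9*R1 → (0, 0, 3, 9)  (L[2][1] := 9)
  R3 -= 7*R1 → (0, 0, 1, 4)  (L[3][1] := 7)
[col 2] pivot 3
  R3 -= 9*R2 → (0, 0, 0, 1)  (L[3][2] := 9)

U[3][3] = 1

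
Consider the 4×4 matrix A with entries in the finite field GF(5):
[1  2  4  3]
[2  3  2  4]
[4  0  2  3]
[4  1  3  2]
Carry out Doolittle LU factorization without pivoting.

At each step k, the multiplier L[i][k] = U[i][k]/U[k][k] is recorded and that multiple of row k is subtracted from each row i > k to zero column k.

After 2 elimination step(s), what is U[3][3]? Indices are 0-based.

U[3][3] = 4

k=0: U[0][0]=1
  eliminate (1,0): mult=2, new row 1: (0, 4, 4, 3); set L[1][0]=2
  eliminate (2,0): mult=4, new row 2: (0, 2, 1, 1); set L[2][0]=4
  eliminate (3,0): mult=4, new row 3: (0, 3, 2, 0); set L[3][0]=4
k=1: U[1][1]=4
  eliminate (2,1): mult=3, new row 2: (0, 0, 4, 2); set L[2][1]=3
  eliminate (3,1): mult=2, new row 3: (0, 0, 4, 4); set L[3][1]=2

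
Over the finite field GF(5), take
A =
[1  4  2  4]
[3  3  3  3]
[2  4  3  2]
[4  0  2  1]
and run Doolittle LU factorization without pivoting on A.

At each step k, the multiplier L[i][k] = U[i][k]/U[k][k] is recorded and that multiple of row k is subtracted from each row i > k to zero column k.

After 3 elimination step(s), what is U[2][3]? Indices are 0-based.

k=0: U[0][0]=1
  eliminate (1,0): mult=3, new row 1: (0, 1, 2, 1); set L[1][0]=3
  eliminate (2,0): mult=2, new row 2: (0, 1, 4, 4); set L[2][0]=2
  eliminate (3,0): mult=4, new row 3: (0, 4, 4, 0); set L[3][0]=4
k=1: U[1][1]=1
  eliminate (2,1): mult=1, new row 2: (0, 0, 2, 3); set L[2][1]=1
  eliminate (3,1): mult=4, new row 3: (0, 0, 1, 1); set L[3][1]=4
k=2: U[2][2]=2
  eliminate (3,2): mult=3, new row 3: (0, 0, 0, 2); set L[3][2]=3

U[2][3] = 3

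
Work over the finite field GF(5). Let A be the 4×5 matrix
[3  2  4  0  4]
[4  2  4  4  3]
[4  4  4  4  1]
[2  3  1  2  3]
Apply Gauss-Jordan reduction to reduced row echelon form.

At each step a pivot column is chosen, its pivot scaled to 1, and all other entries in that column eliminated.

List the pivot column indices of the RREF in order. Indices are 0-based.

pivot columns: 0, 1, 2, 3

step 1: normalize row 0 (÷3) = (1, 4, 3, 0, 3)
  row 1: subtract 4×row0 = (0, 1, 2, 4, 1)
  row 2: subtract 4×row0 = (0, 3, 2, 4, 4)
  row 3: subtract 2×row0 = (0, 0, 0, 2, 2)
step 2: normalize row 1 (÷1) = (0, 1, 2, 4, 1)
  row 0: subtract 4×row1 = (1, 0, 0, 4, 4)
  row 2: subtract 3×row1 = (0, 0, 1, 2, 1)
step 3: normalize row 2 (÷1) = (0, 0, 1, 2, 1)
  row 1: subtract 2×row2 = (0, 1, 0, 0, 4)
step 4: normalize row 3 (÷2) = (0, 0, 0, 1, 1)
  row 0: subtract 4×row3 = (1, 0, 0, 0, 0)
  row 2: subtract 2×row3 = (0, 0, 1, 0, 4)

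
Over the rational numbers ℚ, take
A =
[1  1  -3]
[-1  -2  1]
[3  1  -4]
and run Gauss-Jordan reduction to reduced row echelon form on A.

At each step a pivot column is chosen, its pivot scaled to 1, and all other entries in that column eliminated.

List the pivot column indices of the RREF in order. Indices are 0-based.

pivot columns: 0, 1, 2

pivot(0,0)=1: scale R0 → (1, 1, -3)
  clear (1,0): R1 −= (-1)R0 → (0, -1, -2)
  clear (2,0): R2 −= (3)R0 → (0, -2, 5)
pivot(1,1)=-1: scale R1 → (0, 1, 2)
  clear (0,1): R0 −= (1)R1 → (1, 0, -5)
  clear (2,1): R2 −= (-2)R1 → (0, 0, 9)
pivot(2,2)=9: scale R2 → (0, 0, 1)
  clear (0,2): R0 −= (-5)R2 → (1, 0, 0)
  clear (1,2): R1 −= (2)R2 → (0, 1, 0)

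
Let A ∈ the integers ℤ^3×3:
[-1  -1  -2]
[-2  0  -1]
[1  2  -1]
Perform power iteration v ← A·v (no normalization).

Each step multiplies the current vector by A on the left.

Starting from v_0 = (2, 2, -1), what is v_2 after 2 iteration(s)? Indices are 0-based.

v_0 = (2, 2, -1).
v_1 = A·v_0 = (-2, -3, 7).
v_2 = A·v_1 = (-9, -3, -15).

v_2 = (-9, -3, -15)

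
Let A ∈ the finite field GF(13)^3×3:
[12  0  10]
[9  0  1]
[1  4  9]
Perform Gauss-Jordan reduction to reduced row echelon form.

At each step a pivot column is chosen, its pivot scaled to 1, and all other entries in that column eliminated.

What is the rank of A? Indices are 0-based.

rank = 2

pivot(0,0)=12: scale R0 → (1, 0, 3)
  clear (1,0): R1 −= (9)R0 → (0, 0, 0)
  clear (2,0): R2 −= (1)R0 → (0, 4, 6)
pivot(1,1): swap R1↔R2
pivot(1,1)=4: scale R1 → (0, 1, 8)
col 2: no nonzero at/below row 2; advance.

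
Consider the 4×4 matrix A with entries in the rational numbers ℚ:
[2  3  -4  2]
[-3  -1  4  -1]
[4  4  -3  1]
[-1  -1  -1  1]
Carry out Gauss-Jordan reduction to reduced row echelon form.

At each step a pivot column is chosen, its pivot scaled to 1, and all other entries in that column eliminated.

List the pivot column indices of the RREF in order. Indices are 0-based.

pivot columns: 0, 1, 2, 3

pivot(0,0)=2: scale R0 → (1, 3/2, -2, 1)
  clear (1,0): R1 −= (-3)R0 → (0, 7/2, -2, 2)
  clear (2,0): R2 −= (4)R0 → (0, -2, 5, -3)
  clear (3,0): R3 −= (-1)R0 → (0, 1/2, -3, 2)
pivot(1,1)=7/2: scale R1 → (0, 1, -4/7, 4/7)
  clear (0,1): R0 −= (3/2)R1 → (1, 0, -8/7, 1/7)
  clear (2,1): R2 −= (-2)R1 → (0, 0, 27/7, -13/7)
  clear (3,1): R3 −= (1/2)R1 → (0, 0, -19/7, 12/7)
pivot(2,2)=27/7: scale R2 → (0, 0, 1, -13/27)
  clear (0,2): R0 −= (-8/7)R2 → (1, 0, 0, -11/27)
  clear (1,2): R1 −= (-4/7)R2 → (0, 1, 0, 8/27)
  clear (3,2): R3 −= (-19/7)R2 → (0, 0, 0, 11/27)
pivot(3,3)=11/27: scale R3 → (0, 0, 0, 1)
  clear (0,3): R0 −= (-11/27)R3 → (1, 0, 0, 0)
  clear (1,3): R1 −= (8/27)R3 → (0, 1, 0, 0)
  clear (2,3): R2 −= (-13/27)R3 → (0, 0, 1, 0)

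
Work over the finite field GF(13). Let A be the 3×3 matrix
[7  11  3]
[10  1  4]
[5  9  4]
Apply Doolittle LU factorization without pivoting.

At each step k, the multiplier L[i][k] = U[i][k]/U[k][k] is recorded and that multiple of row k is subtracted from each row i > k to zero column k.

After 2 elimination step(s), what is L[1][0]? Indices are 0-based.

L[1][0] = 7

k=0: U[0][0]=7
  eliminate (1,0): mult=7, new row 1: (0, 2, 9); set L[1][0]=7
  eliminate (2,0): mult=10, new row 2: (0, 3, 0); set L[2][0]=10
k=1: U[1][1]=2
  eliminate (2,1): mult=8, new row 2: (0, 0, 6); set L[2][1]=8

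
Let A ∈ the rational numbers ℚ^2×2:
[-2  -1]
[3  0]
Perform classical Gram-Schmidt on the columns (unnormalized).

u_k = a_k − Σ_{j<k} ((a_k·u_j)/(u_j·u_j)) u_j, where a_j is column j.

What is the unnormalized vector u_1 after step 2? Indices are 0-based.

Step 1: u_0 = a_0 = (-2, 3).
Step 2: u_1 = a_1 − (2/13)·u_0 = (-9/13, -6/13).

u_1 = (-9/13, -6/13)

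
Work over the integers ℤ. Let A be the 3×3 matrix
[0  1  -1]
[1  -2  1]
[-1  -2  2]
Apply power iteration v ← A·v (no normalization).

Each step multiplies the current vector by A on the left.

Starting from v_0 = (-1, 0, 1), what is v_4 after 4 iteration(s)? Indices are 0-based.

v_0 = (-1, 0, 1).
v_1 = A·v_0 = (-1, 0, 3).
v_2 = A·v_1 = (-3, 2, 7).
v_3 = A·v_2 = (-5, 0, 13).
v_4 = A·v_3 = (-13, 8, 31).

v_4 = (-13, 8, 31)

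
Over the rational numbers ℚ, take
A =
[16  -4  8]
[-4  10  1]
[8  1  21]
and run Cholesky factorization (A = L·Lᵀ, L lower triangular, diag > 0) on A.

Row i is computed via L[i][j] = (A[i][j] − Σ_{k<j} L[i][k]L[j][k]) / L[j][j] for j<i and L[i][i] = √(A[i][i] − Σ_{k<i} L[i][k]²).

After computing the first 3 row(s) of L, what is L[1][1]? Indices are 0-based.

Step 1: L[0][0] = √(16) = 4.
  L[1][0] = (-4) / L[0][0] = -1.
Step 2: L[1][1] = √(9) = 3.
  L[2][0] = (8) / L[0][0] = 2.
  L[2][1] = (3) / L[1][1] = 1.
Step 3: L[2][2] = √(16) = 4.

L[1][1] = 3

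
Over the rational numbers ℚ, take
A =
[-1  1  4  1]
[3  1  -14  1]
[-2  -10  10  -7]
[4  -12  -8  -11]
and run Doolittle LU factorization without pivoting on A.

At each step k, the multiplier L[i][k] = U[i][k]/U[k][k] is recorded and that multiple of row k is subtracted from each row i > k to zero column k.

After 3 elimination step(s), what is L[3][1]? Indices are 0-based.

Step 1: pivot at (0,0) is -1.
  row1 ← row1 − (-3)·row0  ⇒  L[1][0]=-3, U row1=(0, 4, -2, 4)
  row2 ← row2 − (2)·row0  ⇒  L[2][0]=2, U row2=(0, -12, 2, -9)
  row3 ← row3 − (-4)·row0  ⇒  L[3][0]=-4, U row3=(0, -8, 8, -7)
Step 2: pivot at (1,1) is 4.
  row2 ← row2 − (-3)·row1  ⇒  L[2][1]=-3, U row2=(0, 0, -4, 3)
  row3 ← row3 − (-2)·row1  ⇒  L[3][1]=-2, U row3=(0, 0, 4, 1)
Step 3: pivot at (2,2) is -4.
  row3 ← row3 − (-1)·row2  ⇒  L[3][2]=-1, U row3=(0, 0, 0, 4)

L[3][1] = -2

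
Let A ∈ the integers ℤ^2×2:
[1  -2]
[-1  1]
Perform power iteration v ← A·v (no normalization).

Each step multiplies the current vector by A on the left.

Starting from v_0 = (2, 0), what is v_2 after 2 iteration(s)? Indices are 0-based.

v_2 = (6, -4)

v_0 = (2, 0).
v_1 = A·v_0 = (2, -2).
v_2 = A·v_1 = (6, -4).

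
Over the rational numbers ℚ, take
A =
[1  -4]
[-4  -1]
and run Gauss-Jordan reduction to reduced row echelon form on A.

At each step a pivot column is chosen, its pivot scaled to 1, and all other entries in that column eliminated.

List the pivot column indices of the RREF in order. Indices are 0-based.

pivot(0,0)=1: scale R0 → (1, -4)
  clear (1,0): R1 −= (-4)R0 → (0, -17)
pivot(1,1)=-17: scale R1 → (0, 1)
  clear (0,1): R0 −= (-4)R1 → (1, 0)

pivot columns: 0, 1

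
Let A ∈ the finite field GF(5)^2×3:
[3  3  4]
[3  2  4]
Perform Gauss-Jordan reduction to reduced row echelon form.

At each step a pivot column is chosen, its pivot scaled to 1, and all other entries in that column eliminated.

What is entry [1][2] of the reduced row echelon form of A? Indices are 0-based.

pivot(0,0)=3: scale R0 → (1, 1, 3)
  clear (1,0): R1 −= (3)R0 → (0, 4, 0)
pivot(1,1)=4: scale R1 → (0, 1, 0)
  clear (0,1): R0 −= (1)R1 → (1, 0, 3)

M[1][2] = 0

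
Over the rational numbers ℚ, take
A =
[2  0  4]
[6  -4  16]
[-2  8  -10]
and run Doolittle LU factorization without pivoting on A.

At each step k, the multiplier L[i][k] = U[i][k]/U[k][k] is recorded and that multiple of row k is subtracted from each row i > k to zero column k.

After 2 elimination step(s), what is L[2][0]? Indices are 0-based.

L[2][0] = -1

Step 1: pivot at (0,0) is 2.
  row1 ← row1 − (3)·row0  ⇒  L[1][0]=3, U row1=(0, -4, 4)
  row2 ← row2 − (-1)·row0  ⇒  L[2][0]=-1, U row2=(0, 8, -6)
Step 2: pivot at (1,1) is -4.
  row2 ← row2 − (-2)·row1  ⇒  L[2][1]=-2, U row2=(0, 0, 2)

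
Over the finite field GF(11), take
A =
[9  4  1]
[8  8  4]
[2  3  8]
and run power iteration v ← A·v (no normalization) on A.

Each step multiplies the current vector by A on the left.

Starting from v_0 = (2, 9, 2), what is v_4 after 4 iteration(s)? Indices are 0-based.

v_4 = (2, 0, 2)

v_0 = (2, 9, 2).
v_1 = A·v_0 = (1, 8, 3).
v_2 = A·v_1 = (0, 7, 6).
v_3 = A·v_2 = (1, 3, 3).
v_4 = A·v_3 = (2, 0, 2).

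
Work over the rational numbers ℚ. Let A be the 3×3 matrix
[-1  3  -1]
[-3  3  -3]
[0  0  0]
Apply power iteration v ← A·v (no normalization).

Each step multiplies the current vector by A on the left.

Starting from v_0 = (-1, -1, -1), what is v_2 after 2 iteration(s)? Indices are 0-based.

v_2 = (10, 12, 0)

v_0 = (-1, -1, -1).
v_1 = A·v_0 = (-1, 3, 0).
v_2 = A·v_1 = (10, 12, 0).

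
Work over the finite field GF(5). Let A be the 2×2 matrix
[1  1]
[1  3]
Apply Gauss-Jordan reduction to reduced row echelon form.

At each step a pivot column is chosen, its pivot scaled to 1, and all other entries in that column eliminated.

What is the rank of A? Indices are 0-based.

rank = 2

pivot(0,0)=1: scale R0 → (1, 1)
  clear (1,0): R1 −= (1)R0 → (0, 2)
pivot(1,1)=2: scale R1 → (0, 1)
  clear (0,1): R0 −= (1)R1 → (1, 0)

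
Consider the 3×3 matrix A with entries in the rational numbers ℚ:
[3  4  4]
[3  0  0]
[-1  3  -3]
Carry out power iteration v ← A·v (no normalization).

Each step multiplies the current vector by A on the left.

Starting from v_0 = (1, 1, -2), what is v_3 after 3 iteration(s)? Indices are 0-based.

v_0 = (1, 1, -2).
v_1 = A·v_0 = (-1, 3, 8).
v_2 = A·v_1 = (41, -3, -14).
v_3 = A·v_2 = (55, 123, -8).

v_3 = (55, 123, -8)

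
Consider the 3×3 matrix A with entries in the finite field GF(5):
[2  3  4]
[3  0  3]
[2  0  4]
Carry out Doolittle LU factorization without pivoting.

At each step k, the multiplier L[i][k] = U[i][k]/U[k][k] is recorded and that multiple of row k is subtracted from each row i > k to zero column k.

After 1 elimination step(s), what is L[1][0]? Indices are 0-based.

[col 0] pivot 2
  R1 -= 4*R0 → (0, 3, 2)  (L[1][0] := 4)
  R2 -= 1*R0 → (0, 2, 0)  (L[2][0] := 1)

L[1][0] = 4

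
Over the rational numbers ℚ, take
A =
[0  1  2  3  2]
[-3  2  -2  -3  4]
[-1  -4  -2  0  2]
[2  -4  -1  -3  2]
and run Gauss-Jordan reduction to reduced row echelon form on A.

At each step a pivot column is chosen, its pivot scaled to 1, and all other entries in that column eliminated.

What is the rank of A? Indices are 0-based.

pivot(0,0): swap R0↔R1
pivot(0,0)=-3: scale R0 → (1, -2/3, 2/3, 1, -4/3)
  clear (2,0): R2 −= (-1)R0 → (0, -14/3, -4/3, 1, 2/3)
  clear (3,0): R3 −= (2)R0 → (0, -8/3, -7/3, -5, 14/3)
pivot(1,1)=1: scale R1 → (0, 1, 2, 3, 2)
  clear (0,1): R0 −= (-2/3)R1 → (1, 0, 2, 3, 0)
  clear (2,1): R2 −= (-14/3)R1 → (0, 0, 8, 15, 10)
  clear (3,1): R3 −= (-8/3)R1 → (0, 0, 3, 3, 10)
pivot(2,2)=8: scale R2 → (0, 0, 1, 15/8, 5/4)
  clear (0,2): R0 −= (2)R2 → (1, 0, 0, -3/4, -5/2)
  clear (1,2): R1 −= (2)R2 → (0, 1, 0, -3/4, -1/2)
  clear (3,2): R3 −= (3)R2 → (0, 0, 0, -21/8, 25/4)
pivot(3,3)=-21/8: scale R3 → (0, 0, 0, 1, -50/21)
  clear (0,3): R0 −= (-3/4)R3 → (1, 0, 0, 0, -30/7)
  clear (1,3): R1 −= (-3/4)R3 → (0, 1, 0, 0, -16/7)
  clear (2,3): R2 −= (15/8)R3 → (0, 0, 1, 0, 40/7)

rank = 4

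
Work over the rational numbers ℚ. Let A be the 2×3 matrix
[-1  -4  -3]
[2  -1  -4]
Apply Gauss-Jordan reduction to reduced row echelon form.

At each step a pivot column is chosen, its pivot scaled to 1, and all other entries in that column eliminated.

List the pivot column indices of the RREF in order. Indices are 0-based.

pivot(0,0)=-1: scale R0 → (1, 4, 3)
  clear (1,0): R1 −= (2)R0 → (0, -9, -10)
pivot(1,1)=-9: scale R1 → (0, 1, 10/9)
  clear (0,1): R0 −= (4)R1 → (1, 0, -13/9)

pivot columns: 0, 1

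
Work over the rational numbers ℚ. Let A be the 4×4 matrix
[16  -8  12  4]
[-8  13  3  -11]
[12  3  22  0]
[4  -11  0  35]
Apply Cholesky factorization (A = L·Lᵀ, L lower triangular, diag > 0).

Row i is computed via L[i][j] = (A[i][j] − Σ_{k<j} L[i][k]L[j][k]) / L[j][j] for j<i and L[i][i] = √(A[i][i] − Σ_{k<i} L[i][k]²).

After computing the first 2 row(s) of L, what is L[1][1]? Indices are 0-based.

L[1][1] = 3

Step 1: L[0][0] = √(16) = 4.
  L[1][0] = (-8) / L[0][0] = -2.
Step 2: L[1][1] = √(9) = 3.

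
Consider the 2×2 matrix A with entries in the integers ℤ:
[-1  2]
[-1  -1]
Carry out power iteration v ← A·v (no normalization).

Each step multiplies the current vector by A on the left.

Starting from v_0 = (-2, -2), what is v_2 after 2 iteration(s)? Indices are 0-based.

v_2 = (10, -2)

v_0 = (-2, -2).
v_1 = A·v_0 = (-2, 4).
v_2 = A·v_1 = (10, -2).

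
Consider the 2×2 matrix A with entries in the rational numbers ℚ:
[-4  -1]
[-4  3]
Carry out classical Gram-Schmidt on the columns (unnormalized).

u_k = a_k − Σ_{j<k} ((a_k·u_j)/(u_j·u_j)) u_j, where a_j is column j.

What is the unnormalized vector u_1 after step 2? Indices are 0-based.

u_1 = (-2, 2)

Step 1: u_0 = a_0 = (-4, -4).
Step 2: u_1 = a_1 − (-1/4)·u_0 = (-2, 2).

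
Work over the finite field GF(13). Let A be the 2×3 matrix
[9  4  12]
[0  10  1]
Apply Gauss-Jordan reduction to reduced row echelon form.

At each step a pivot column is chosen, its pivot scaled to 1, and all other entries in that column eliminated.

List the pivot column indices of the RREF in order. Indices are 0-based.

pivot(0,0)=9: scale R0 → (1, 12, 10)
pivot(1,1)=10: scale R1 → (0, 1, 4)
  clear (0,1): R0 −= (12)R1 → (1, 0, 1)

pivot columns: 0, 1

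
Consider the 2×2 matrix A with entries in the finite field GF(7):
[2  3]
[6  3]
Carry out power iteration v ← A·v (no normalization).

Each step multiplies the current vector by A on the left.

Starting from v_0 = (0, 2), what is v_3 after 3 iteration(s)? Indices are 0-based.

v_3 = (5, 6)

v_0 = (0, 2).
v_1 = A·v_0 = (6, 6).
v_2 = A·v_1 = (2, 5).
v_3 = A·v_2 = (5, 6).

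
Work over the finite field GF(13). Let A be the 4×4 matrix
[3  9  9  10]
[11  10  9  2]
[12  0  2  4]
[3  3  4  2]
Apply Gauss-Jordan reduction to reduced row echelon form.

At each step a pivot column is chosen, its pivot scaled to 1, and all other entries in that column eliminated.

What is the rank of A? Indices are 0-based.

pivot(0,0)=3: scale R0 → (1, 3, 3, 12)
  clear (1,0): R1 −= (11)R0 → (0, 3, 2, 0)
  clear (2,0): R2 −= (12)R0 → (0, 3, 5, 3)
  clear (3,0): R3 −= (3)R0 → (0, 7, 8, 5)
pivot(1,1)=3: scale R1 → (0, 1, 5, 0)
  clear (0,1): R0 −= (3)R1 → (1, 0, 1, 12)
  clear (2,1): R2 −= (3)R1 → (0, 0, 3, 3)
  clear (3,1): R3 −= (7)R1 → (0, 0, 12, 5)
pivot(2,2)=3: scale R2 → (0, 0, 1, 1)
  clear (0,2): R0 −= (1)R2 → (1, 0, 0, 11)
  clear (1,2): R1 −= (5)R2 → (0, 1, 0, 8)
  clear (3,2): R3 −= (12)R2 → (0, 0, 0, 6)
pivot(3,3)=6: scale R3 → (0, 0, 0, 1)
  clear (0,3): R0 −= (11)R3 → (1, 0, 0, 0)
  clear (1,3): R1 −= (8)R3 → (0, 1, 0, 0)
  clear (2,3): R2 −= (1)R3 → (0, 0, 1, 0)

rank = 4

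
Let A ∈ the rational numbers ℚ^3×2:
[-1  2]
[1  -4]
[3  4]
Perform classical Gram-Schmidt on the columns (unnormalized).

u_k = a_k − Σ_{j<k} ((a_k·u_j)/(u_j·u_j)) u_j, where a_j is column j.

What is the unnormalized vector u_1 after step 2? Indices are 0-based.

u_1 = (28/11, -50/11, 26/11)

Step 1: u_0 = a_0 = (-1, 1, 3).
Step 2: u_1 = a_1 − (6/11)·u_0 = (28/11, -50/11, 26/11).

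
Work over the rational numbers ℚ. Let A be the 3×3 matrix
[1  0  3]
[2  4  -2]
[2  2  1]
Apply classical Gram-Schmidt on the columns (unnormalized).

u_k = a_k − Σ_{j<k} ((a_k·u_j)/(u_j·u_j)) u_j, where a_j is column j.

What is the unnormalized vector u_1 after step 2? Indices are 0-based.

Step 1: u_0 = a_0 = (1, 2, 2).
Step 2: u_1 = a_1 − (4/3)·u_0 = (-4/3, 4/3, -2/3).

u_1 = (-4/3, 4/3, -2/3)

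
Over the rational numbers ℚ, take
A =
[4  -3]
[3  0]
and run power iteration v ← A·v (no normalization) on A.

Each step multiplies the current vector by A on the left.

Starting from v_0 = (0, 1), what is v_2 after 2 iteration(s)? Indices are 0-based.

v_2 = (-12, -9)

v_0 = (0, 1).
v_1 = A·v_0 = (-3, 0).
v_2 = A·v_1 = (-12, -9).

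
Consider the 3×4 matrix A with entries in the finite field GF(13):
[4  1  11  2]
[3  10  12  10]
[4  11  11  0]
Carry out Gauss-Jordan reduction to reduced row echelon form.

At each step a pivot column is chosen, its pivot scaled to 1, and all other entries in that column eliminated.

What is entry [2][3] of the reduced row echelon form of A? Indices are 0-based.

M[2][3] = 9

step 1: normalize row 0 (÷4) = (1, 10, 6, 7)
  row 1: subtract 3×row0 = (0, 6, 7, 2)
  row 2: subtract 4×row0 = (0, 10, 0, 11)
step 2: normalize row 1 (÷6) = (0, 1, 12, 9)
  row 0: subtract 10×row1 = (1, 0, 3, 8)
  row 2: subtract 10×row1 = (0, 0, 10, 12)
step 3: normalize row 2 (÷10) = (0, 0, 1, 9)
  row 0: subtract 3×row2 = (1, 0, 0, 7)
  row 1: subtract 12×row2 = (0, 1, 0, 5)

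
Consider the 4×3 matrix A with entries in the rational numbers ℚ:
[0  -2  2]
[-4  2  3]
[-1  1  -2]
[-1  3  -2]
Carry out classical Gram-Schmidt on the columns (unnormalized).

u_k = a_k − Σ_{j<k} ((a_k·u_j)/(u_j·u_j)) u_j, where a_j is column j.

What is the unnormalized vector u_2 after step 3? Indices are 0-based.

u_2 = (-4/15, 7/15, -31/15, 1/5)

Step 1: u_0 = a_0 = (0, -4, -1, -1).
Step 2: u_1 = a_1 − (-2/3)·u_0 = (-2, -2/3, 1/3, 7/3).
Step 3: u_2 = a_2 − (-4/9)·u_0 − (-17/15)·u_1 = (-4/15, 7/15, -31/15, 1/5).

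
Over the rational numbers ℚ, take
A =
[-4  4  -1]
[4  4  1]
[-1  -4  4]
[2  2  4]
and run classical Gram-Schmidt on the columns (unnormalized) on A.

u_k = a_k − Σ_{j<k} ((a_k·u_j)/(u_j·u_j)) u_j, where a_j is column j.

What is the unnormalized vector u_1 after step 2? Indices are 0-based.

Step 1: u_0 = a_0 = (-4, 4, -1, 2).
Step 2: u_1 = a_1 − (8/37)·u_0 = (180/37, 116/37, -140/37, 58/37).

u_1 = (180/37, 116/37, -140/37, 58/37)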